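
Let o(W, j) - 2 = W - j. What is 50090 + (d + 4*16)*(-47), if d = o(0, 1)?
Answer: 47035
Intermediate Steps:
o(W, j) = 2 + W - j (o(W, j) = 2 + (W - j) = 2 + W - j)
d = 1 (d = 2 + 0 - 1*1 = 2 + 0 - 1 = 1)
50090 + (d + 4*16)*(-47) = 50090 + (1 + 4*16)*(-47) = 50090 + (1 + 64)*(-47) = 50090 + 65*(-47) = 50090 - 3055 = 47035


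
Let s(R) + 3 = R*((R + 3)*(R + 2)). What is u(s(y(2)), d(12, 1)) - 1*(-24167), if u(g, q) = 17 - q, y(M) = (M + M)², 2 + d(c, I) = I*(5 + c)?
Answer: 24169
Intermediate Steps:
d(c, I) = -2 + I*(5 + c)
y(M) = 4*M² (y(M) = (2*M)² = 4*M²)
s(R) = -3 + R*(2 + R)*(3 + R) (s(R) = -3 + R*((R + 3)*(R + 2)) = -3 + R*((3 + R)*(2 + R)) = -3 + R*((2 + R)*(3 + R)) = -3 + R*(2 + R)*(3 + R))
u(s(y(2)), d(12, 1)) - 1*(-24167) = (17 - (-2 + 5*1 + 1*12)) - 1*(-24167) = (17 - (-2 + 5 + 12)) + 24167 = (17 - 1*15) + 24167 = (17 - 15) + 24167 = 2 + 24167 = 24169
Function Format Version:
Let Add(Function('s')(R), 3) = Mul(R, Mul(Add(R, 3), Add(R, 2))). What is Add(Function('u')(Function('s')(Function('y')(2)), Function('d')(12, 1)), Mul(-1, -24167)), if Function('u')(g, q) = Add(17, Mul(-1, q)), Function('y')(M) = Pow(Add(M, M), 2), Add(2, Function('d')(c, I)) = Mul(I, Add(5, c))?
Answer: 24169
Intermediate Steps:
Function('d')(c, I) = Add(-2, Mul(I, Add(5, c)))
Function('y')(M) = Mul(4, Pow(M, 2)) (Function('y')(M) = Pow(Mul(2, M), 2) = Mul(4, Pow(M, 2)))
Function('s')(R) = Add(-3, Mul(R, Add(2, R), Add(3, R))) (Function('s')(R) = Add(-3, Mul(R, Mul(Add(R, 3), Add(R, 2)))) = Add(-3, Mul(R, Mul(Add(3, R), Add(2, R)))) = Add(-3, Mul(R, Mul(Add(2, R), Add(3, R)))) = Add(-3, Mul(R, Add(2, R), Add(3, R))))
Add(Function('u')(Function('s')(Function('y')(2)), Function('d')(12, 1)), Mul(-1, -24167)) = Add(Add(17, Mul(-1, Add(-2, Mul(5, 1), Mul(1, 12)))), Mul(-1, -24167)) = Add(Add(17, Mul(-1, Add(-2, 5, 12))), 24167) = Add(Add(17, Mul(-1, 15)), 24167) = Add(Add(17, -15), 24167) = Add(2, 24167) = 24169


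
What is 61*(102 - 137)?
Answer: -2135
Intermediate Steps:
61*(102 - 137) = 61*(-35) = -2135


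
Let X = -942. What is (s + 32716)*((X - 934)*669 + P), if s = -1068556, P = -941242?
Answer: 2275000890240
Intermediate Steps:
(s + 32716)*((X - 934)*669 + P) = (-1068556 + 32716)*((-942 - 934)*669 - 941242) = -1035840*(-1876*669 - 941242) = -1035840*(-1255044 - 941242) = -1035840*(-2196286) = 2275000890240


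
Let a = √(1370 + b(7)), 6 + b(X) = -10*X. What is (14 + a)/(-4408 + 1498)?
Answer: -7/1455 - √1294/2910 ≈ -0.017173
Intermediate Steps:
b(X) = -6 - 10*X
a = √1294 (a = √(1370 + (-6 - 10*7)) = √(1370 + (-6 - 70)) = √(1370 - 76) = √1294 ≈ 35.972)
(14 + a)/(-4408 + 1498) = (14 + √1294)/(-4408 + 1498) = (14 + √1294)/(-2910) = (14 + √1294)*(-1/2910) = -7/1455 - √1294/2910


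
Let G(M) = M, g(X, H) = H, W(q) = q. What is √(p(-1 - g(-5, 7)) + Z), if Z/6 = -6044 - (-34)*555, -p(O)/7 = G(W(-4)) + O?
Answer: 12*√535 ≈ 277.56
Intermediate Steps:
p(O) = 28 - 7*O (p(O) = -7*(-4 + O) = 28 - 7*O)
Z = 76956 (Z = 6*(-6044 - (-34)*555) = 6*(-6044 - 1*(-18870)) = 6*(-6044 + 18870) = 6*12826 = 76956)
√(p(-1 - g(-5, 7)) + Z) = √((28 - 7*(-1 - 1*7)) + 76956) = √((28 - 7*(-1 - 7)) + 76956) = √((28 - 7*(-8)) + 76956) = √((28 + 56) + 76956) = √(84 + 76956) = √77040 = 12*√535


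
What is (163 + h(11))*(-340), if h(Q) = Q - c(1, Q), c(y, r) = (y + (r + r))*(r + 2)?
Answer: 42500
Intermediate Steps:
c(y, r) = (2 + r)*(y + 2*r) (c(y, r) = (y + 2*r)*(2 + r) = (2 + r)*(y + 2*r))
h(Q) = -2 - 4*Q - 2*Q² (h(Q) = Q - (2*1 + 2*Q² + 4*Q + Q*1) = Q - (2 + 2*Q² + 4*Q + Q) = Q - (2 + 2*Q² + 5*Q) = Q + (-2 - 5*Q - 2*Q²) = -2 - 4*Q - 2*Q²)
(163 + h(11))*(-340) = (163 + (-2 - 4*11 - 2*11²))*(-340) = (163 + (-2 - 44 - 2*121))*(-340) = (163 + (-2 - 44 - 242))*(-340) = (163 - 288)*(-340) = -125*(-340) = 42500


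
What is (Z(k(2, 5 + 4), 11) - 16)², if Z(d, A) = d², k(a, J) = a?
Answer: 144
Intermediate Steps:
(Z(k(2, 5 + 4), 11) - 16)² = (2² - 16)² = (4 - 16)² = (-12)² = 144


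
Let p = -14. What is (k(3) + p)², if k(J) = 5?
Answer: 81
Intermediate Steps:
(k(3) + p)² = (5 - 14)² = (-9)² = 81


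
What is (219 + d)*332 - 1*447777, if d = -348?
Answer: -490605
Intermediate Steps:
(219 + d)*332 - 1*447777 = (219 - 348)*332 - 1*447777 = -129*332 - 447777 = -42828 - 447777 = -490605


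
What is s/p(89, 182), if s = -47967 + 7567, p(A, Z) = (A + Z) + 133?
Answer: -100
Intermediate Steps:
p(A, Z) = 133 + A + Z
s = -40400
s/p(89, 182) = -40400/(133 + 89 + 182) = -40400/404 = -40400*1/404 = -100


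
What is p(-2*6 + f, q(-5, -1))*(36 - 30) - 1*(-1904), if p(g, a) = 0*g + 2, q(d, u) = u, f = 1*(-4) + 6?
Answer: 1916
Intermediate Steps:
f = 2 (f = -4 + 6 = 2)
p(g, a) = 2 (p(g, a) = 0 + 2 = 2)
p(-2*6 + f, q(-5, -1))*(36 - 30) - 1*(-1904) = 2*(36 - 30) - 1*(-1904) = 2*6 + 1904 = 12 + 1904 = 1916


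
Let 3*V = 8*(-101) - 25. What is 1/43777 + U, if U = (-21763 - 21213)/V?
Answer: 332004817/2145073 ≈ 154.78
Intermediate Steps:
V = -833/3 (V = (8*(-101) - 25)/3 = (-808 - 25)/3 = (⅓)*(-833) = -833/3 ≈ -277.67)
U = 7584/49 (U = (-21763 - 21213)/(-833/3) = -42976*(-3/833) = 7584/49 ≈ 154.78)
1/43777 + U = 1/43777 + 7584/49 = 332004817/2145073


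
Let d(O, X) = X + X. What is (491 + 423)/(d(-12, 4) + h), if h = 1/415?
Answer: 379310/3321 ≈ 114.22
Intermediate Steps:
h = 1/415 ≈ 0.0024096
d(O, X) = 2*X
(491 + 423)/(d(-12, 4) + h) = (491 + 423)/(2*4 + 1/415) = 914/(8 + 1/415) = 914/(3321/415) = 914*(415/3321) = 379310/3321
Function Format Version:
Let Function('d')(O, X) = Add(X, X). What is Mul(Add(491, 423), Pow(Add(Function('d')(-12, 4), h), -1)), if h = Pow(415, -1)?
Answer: Rational(379310, 3321) ≈ 114.22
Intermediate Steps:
h = Rational(1, 415) ≈ 0.0024096
Function('d')(O, X) = Mul(2, X)
Mul(Add(491, 423), Pow(Add(Function('d')(-12, 4), h), -1)) = Mul(Add(491, 423), Pow(Add(Mul(2, 4), Rational(1, 415)), -1)) = Mul(914, Pow(Add(8, Rational(1, 415)), -1)) = Mul(914, Pow(Rational(3321, 415), -1)) = Mul(914, Rational(415, 3321)) = Rational(379310, 3321)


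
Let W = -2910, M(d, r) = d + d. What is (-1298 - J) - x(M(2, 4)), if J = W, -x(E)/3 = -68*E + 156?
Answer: 1264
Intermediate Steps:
M(d, r) = 2*d
x(E) = -468 + 204*E (x(E) = -3*(-68*E + 156) = -3*(156 - 68*E) = -468 + 204*E)
J = -2910
(-1298 - J) - x(M(2, 4)) = (-1298 - 1*(-2910)) - (-468 + 204*(2*2)) = (-1298 + 2910) - (-468 + 204*4) = 1612 - (-468 + 816) = 1612 - 1*348 = 1612 - 348 = 1264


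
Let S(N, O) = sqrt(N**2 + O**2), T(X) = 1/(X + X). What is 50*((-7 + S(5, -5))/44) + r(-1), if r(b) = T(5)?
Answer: -432/55 + 125*sqrt(2)/22 ≈ 0.18076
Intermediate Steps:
T(X) = 1/(2*X)
r(b) = 1/10 (r(b) = (1/2)/5 = (1/2)*(1/5) = 1/10)
50*((-7 + S(5, -5))/44) + r(-1) = 50*((-7 + sqrt(5**2 + (-5)**2))/44) + 1/10 = 50*((-7 + sqrt(25 + 25))*(1/44)) + 1/10 = 50*((-7 + sqrt(50))*(1/44)) + 1/10 = 50*((-7 + 5*sqrt(2))*(1/44)) + 1/10 = 50*(-7/44 + 5*sqrt(2)/44) + 1/10 = (-175/22 + 125*sqrt(2)/22) + 1/10 = -432/55 + 125*sqrt(2)/22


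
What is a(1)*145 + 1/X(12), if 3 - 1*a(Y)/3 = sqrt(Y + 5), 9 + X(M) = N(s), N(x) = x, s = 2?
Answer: 9134/7 - 435*sqrt(6) ≈ 239.33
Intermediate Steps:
X(M) = -7 (X(M) = -9 + 2 = -7)
a(Y) = 9 - 3*sqrt(5 + Y) (a(Y) = 9 - 3*sqrt(Y + 5) = 9 - 3*sqrt(5 + Y))
a(1)*145 + 1/X(12) = (9 - 3*sqrt(5 + 1))*145 + 1/(-7) = (9 - 3*sqrt(6))*145 - 1/7 = (1305 - 435*sqrt(6)) - 1/7 = 9134/7 - 435*sqrt(6)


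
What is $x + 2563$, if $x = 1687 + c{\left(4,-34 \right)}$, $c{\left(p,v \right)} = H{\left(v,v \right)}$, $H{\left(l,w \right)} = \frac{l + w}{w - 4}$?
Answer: $\frac{80784}{19} \approx 4251.8$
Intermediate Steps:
$H{\left(l,w \right)} = \frac{l + w}{-4 + w}$ ($H{\left(l,w \right)} = \frac{l + w}{w - 4} = \frac{l + w}{-4 + w}$)
$c{\left(p,v \right)} = \frac{2 v}{-4 + v}$ ($c{\left(p,v \right)} = \frac{v + v}{-4 + v} = \frac{2 v}{-4 + v}$)
$x = \frac{32087}{19}$ ($x = 1687 + 2 \left(-34\right) \frac{1}{-4 - 34} = 1687 + 2 \left(-34\right) \frac{1}{-38} = 1687 + 2 \left(-34\right) \left(- \frac{1}{38}\right) = 1687 + \frac{34}{19} = \frac{32087}{19} \approx 1688.8$)
$x + 2563 = \frac{32087}{19} + 2563 = \frac{80784}{19}$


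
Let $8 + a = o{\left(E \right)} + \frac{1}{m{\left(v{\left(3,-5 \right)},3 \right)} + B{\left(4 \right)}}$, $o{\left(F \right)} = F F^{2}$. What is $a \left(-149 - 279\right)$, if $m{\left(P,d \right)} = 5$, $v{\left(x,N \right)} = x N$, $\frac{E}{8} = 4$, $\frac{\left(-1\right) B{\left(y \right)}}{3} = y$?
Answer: $- \frac{98148532}{7} \approx -1.4021 \cdot 10^{7}$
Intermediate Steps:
$B{\left(y \right)} = - 3 y$
$E = 32$ ($E = 8 \cdot 4 = 32$)
$o{\left(F \right)} = F^{3}$
$v{\left(x,N \right)} = N x$
$a = \frac{229319}{7}$ ($a = -8 + \left(32^{3} + \frac{1}{5 - 12}\right) = -8 + \left(32768 + \frac{1}{5 - 12}\right) = -8 + \left(32768 + \frac{1}{-7}\right) = -8 + \left(32768 - \frac{1}{7}\right) = -8 + \frac{229375}{7} = \frac{229319}{7} \approx 32760.0$)
$a \left(-149 - 279\right) = \frac{229319 \left(-149 - 279\right)}{7} = \frac{229319}{7} \left(-428\right) = - \frac{98148532}{7}$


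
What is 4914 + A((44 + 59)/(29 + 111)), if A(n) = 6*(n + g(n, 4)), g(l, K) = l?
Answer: 172299/35 ≈ 4922.8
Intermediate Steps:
A(n) = 12*n (A(n) = 6*(n + n) = 6*(2*n) = 12*n)
4914 + A((44 + 59)/(29 + 111)) = 4914 + 12*((44 + 59)/(29 + 111)) = 4914 + 12*(103/140) = 4914 + 309/35 = 172299/35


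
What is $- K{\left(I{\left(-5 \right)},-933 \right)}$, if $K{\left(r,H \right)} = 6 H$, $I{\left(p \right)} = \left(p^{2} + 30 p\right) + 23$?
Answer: $5598$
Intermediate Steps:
$I{\left(p \right)} = 23 + p^{2} + 30 p$
$- K{\left(I{\left(-5 \right)},-933 \right)} = - 6 \left(-933\right) = \left(-1\right) \left(-5598\right) = 5598$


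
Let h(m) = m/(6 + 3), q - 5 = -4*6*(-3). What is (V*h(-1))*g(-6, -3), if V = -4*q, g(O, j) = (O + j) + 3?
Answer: -616/3 ≈ -205.33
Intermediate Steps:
q = 77 (q = 5 - 4*6*(-3) = 5 - 24*(-3) = 5 + 72 = 77)
g(O, j) = 3 + O + j
h(m) = m/9
V = -308 (V = -4*77 = -308)
(V*h(-1))*g(-6, -3) = (-308*(-1)/9)*(3 - 6 - 3) = -308*(-1/9)*(-6) = (308/9)*(-6) = -616/3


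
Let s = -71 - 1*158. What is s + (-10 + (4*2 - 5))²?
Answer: -180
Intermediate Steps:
s = -229 (s = -71 - 158 = -229)
s + (-10 + (4*2 - 5))² = -229 + (-10 + (4*2 - 5))² = -229 + (-10 + (8 - 5))² = -229 + (-10 + 3)² = -229 + (-7)² = -229 + 49 = -180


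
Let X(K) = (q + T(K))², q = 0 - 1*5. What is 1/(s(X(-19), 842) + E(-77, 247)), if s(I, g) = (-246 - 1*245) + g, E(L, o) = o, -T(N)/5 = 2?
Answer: 1/598 ≈ 0.0016722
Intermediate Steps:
T(N) = -10 (T(N) = -5*2 = -10)
q = -5 (q = 0 - 5 = -5)
X(K) = 225 (X(K) = (-5 - 10)² = (-15)² = 225)
s(I, g) = -491 + g (s(I, g) = (-246 - 245) + g = -491 + g)
1/(s(X(-19), 842) + E(-77, 247)) = 1/((-491 + 842) + 247) = 1/(351 + 247) = 1/598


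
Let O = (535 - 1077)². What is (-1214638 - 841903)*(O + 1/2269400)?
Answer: -1371030119811342141/2269400 ≈ -6.0414e+11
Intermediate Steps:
O = 293764 (O = (-542)² = 293764)
(-1214638 - 841903)*(O + 1/2269400) = (-1214638 - 841903)*(293764 + 1/2269400) = -2056541*(293764 + 1/2269400) = -2056541*666668021601/2269400 = -1371030119811342141/2269400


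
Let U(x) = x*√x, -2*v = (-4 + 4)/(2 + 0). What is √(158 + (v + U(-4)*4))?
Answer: √(158 - 32*I) ≈ 12.633 - 1.2665*I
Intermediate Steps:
v = 0 (v = -(-4 + 4)/(2*(2 + 0)) = -0/2 = -½*0 = 0)
U(x) = x^(3/2)
√(158 + (v + U(-4)*4)) = √(158 + (0 + (-4)^(3/2)*4)) = √(158 + (0 - 8*I*4)) = √(158 + (0 - 32*I)) = √(158 - 32*I)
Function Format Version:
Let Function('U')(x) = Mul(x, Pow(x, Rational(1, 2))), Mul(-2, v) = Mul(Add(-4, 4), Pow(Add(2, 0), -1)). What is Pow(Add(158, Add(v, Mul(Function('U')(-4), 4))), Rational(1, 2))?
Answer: Pow(Add(158, Mul(-32, I)), Rational(1, 2)) ≈ Add(12.633, Mul(-1.2665, I))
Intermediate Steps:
v = 0 (v = Mul(Rational(-1, 2), Mul(Add(-4, 4), Pow(Add(2, 0), -1))) = Mul(Rational(-1, 2), Mul(0, Pow(2, -1))) = Mul(Rational(-1, 2), Mul(0, Rational(1, 2))) = Mul(Rational(-1, 2), 0) = 0)
Function('U')(x) = Pow(x, Rational(3, 2))
Pow(Add(158, Add(v, Mul(Function('U')(-4), 4))), Rational(1, 2)) = Pow(Add(158, Add(0, Mul(Pow(-4, Rational(3, 2)), 4))), Rational(1, 2)) = Pow(Add(158, Add(0, Mul(Mul(-8, I), 4))), Rational(1, 2)) = Pow(Add(158, Add(0, Mul(-32, I))), Rational(1, 2)) = Pow(Add(158, Mul(-32, I)), Rational(1, 2))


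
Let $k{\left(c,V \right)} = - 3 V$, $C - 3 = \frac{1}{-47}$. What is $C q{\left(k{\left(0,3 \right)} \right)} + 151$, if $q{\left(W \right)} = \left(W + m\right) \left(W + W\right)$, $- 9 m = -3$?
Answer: $\frac{28937}{47} \approx 615.68$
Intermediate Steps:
$m = \frac{1}{3}$ ($m = \left(- \frac{1}{9}\right) \left(-3\right) = \frac{1}{3} \approx 0.33333$)
$C = \frac{140}{47}$ ($C = 3 + \frac{1}{-47} = 3 - \frac{1}{47} = \frac{140}{47} \approx 2.9787$)
$q{\left(W \right)} = 2 W \left(\frac{1}{3} + W\right)$ ($q{\left(W \right)} = \left(W + \frac{1}{3}\right) \left(W + W\right) = \left(\frac{1}{3} + W\right) 2 W = 2 W \left(\frac{1}{3} + W\right)$)
$C q{\left(k{\left(0,3 \right)} \right)} + 151 = \frac{140 \frac{2 \left(\left(-3\right) 3\right) \left(1 + 3 \left(\left(-3\right) 3\right)\right)}{3}}{47} + 151 = \frac{140 \cdot \frac{2}{3} \left(-9\right) \left(1 + 3 \left(-9\right)\right)}{47} + 151 = \frac{140 \cdot \frac{2}{3} \left(-9\right) \left(1 - 27\right)}{47} + 151 = \frac{140 \cdot \frac{2}{3} \left(-9\right) \left(-26\right)}{47} + 151 = \frac{140}{47} \cdot 156 + 151 = \frac{21840}{47} + 151 = \frac{28937}{47}$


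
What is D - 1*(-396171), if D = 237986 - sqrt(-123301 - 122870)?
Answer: 634157 - I*sqrt(246171) ≈ 6.3416e+5 - 496.16*I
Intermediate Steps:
D = 237986 - I*sqrt(246171) (D = 237986 - sqrt(-246171) = 237986 - I*sqrt(246171) ≈ 2.3799e+5 - 496.16*I)
D - 1*(-396171) = (237986 - I*sqrt(246171)) - 1*(-396171) = (237986 - I*sqrt(246171)) + 396171 = 634157 - I*sqrt(246171)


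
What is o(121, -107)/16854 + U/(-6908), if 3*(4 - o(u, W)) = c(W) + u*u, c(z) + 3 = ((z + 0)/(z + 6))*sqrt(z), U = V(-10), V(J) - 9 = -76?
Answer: -48824377/174641148 - 107*I*sqrt(107)/5106762 ≈ -0.27957 - 0.00021674*I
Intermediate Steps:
V(J) = -67 (V(J) = 9 - 76 = -67)
U = -67
c(z) = -3 + z**(3/2)/(6 + z) (c(z) = -3 + ((z + 0)/(z + 6))*sqrt(z) = -3 + (z/(6 + z))*sqrt(z) = -3 + z**(3/2)/(6 + z))
o(u, W) = 4 - u**2/3 - (-18 + W**(3/2) - 3*W)/(3*(6 + W)) (o(u, W) = 4 - ((-18 + W**(3/2) - 3*W)/(6 + W) + u*u)/3 = 4 - ((-18 + W**(3/2) - 3*W)/(6 + W) + u**2)/3 = 4 - (u**2 + (-18 + W**(3/2) - 3*W)/(6 + W))/3 = 4 + (-u**2/3 - (-18 + W**(3/2) - 3*W)/(3*(6 + W))) = 4 - u**2/3 - (-18 + W**(3/2) - 3*W)/(3*(6 + W)))
o(121, -107)/16854 + U/(-6908) = ((18 - (-107)**(3/2) + 3*(-107) + (6 - 107)*(12 - 1*121**2))/(3*(6 - 107)))/16854 - 67/(-6908) = ((1/3)*(18 - (-107)*I*sqrt(107) - 321 - 101*(12 - 1*14641))/(-101))*(1/16854) - 67*(-1/6908) = ((1/3)*(-1/101)*(18 + 107*I*sqrt(107) - 321 - 101*(12 - 14641)))*(1/16854) + 67/6908 = ((1/3)*(-1/101)*(18 + 107*I*sqrt(107) - 321 - 101*(-14629)))*(1/16854) + 67/6908 = ((1/3)*(-1/101)*(18 + 107*I*sqrt(107) - 321 + 1477529))*(1/16854) + 67/6908 = ((1/3)*(-1/101)*(1477226 + 107*I*sqrt(107)))*(1/16854) + 67/6908 = (-14626/3 - 107*I*sqrt(107)/303)*(1/16854) + 67/6908 = (-7313/25281 - 107*I*sqrt(107)/5106762) + 67/6908 = -48824377/174641148 - 107*I*sqrt(107)/5106762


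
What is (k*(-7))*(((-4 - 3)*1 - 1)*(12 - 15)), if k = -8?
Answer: 1344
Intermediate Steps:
(k*(-7))*(((-4 - 3)*1 - 1)*(12 - 15)) = (-8*(-7))*(((-4 - 3)*1 - 1)*(12 - 15)) = 56*((-7*1 - 1)*(-3)) = 56*((-7 - 1)*(-3)) = 56*(-8*(-3)) = 56*24 = 1344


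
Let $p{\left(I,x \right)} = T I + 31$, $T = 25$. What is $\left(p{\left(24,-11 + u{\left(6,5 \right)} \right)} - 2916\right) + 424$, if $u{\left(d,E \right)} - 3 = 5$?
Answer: $-1861$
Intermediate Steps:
$u{\left(d,E \right)} = 8$ ($u{\left(d,E \right)} = 3 + 5 = 8$)
$p{\left(I,x \right)} = 31 + 25 I$ ($p{\left(I,x \right)} = 25 I + 31 = 31 + 25 I$)
$\left(p{\left(24,-11 + u{\left(6,5 \right)} \right)} - 2916\right) + 424 = \left(\left(31 + 25 \cdot 24\right) - 2916\right) + 424 = \left(\left(31 + 600\right) - 2916\right) + 424 = \left(631 - 2916\right) + 424 = -2285 + 424 = -1861$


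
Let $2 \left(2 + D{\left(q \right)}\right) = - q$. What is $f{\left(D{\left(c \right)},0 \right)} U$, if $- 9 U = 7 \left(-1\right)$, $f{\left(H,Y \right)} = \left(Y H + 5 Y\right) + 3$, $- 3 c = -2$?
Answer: $\frac{7}{3} \approx 2.3333$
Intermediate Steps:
$c = \frac{2}{3}$ ($c = \left(- \frac{1}{3}\right) \left(-2\right) = \frac{2}{3} \approx 0.66667$)
$D{\left(q \right)} = -2 - \frac{q}{2}$ ($D{\left(q \right)} = -2 + \frac{\left(-1\right) q}{2} = -2 - \frac{q}{2}$)
$f{\left(H,Y \right)} = 3 + 5 Y + H Y$ ($f{\left(H,Y \right)} = \left(H Y + 5 Y\right) + 3 = \left(5 Y + H Y\right) + 3 = 3 + 5 Y + H Y$)
$U = \frac{7}{9}$ ($U = - \frac{7 \left(-1\right)}{9} = \left(- \frac{1}{9}\right) \left(-7\right) = \frac{7}{9} \approx 0.77778$)
$f{\left(D{\left(c \right)},0 \right)} U = \left(3 + 5 \cdot 0 + \left(-2 - \frac{1}{3}\right) 0\right) \frac{7}{9} = \left(3 + 0 + \left(-2 - \frac{1}{3}\right) 0\right) \frac{7}{9} = \left(3 + 0 - 0\right) \frac{7}{9} = \left(3 + 0 + 0\right) \frac{7}{9} = 3 \cdot \frac{7}{9} = \frac{7}{3}$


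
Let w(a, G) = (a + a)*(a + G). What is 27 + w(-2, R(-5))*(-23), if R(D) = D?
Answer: -617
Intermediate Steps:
w(a, G) = 2*a*(G + a) (w(a, G) = (2*a)*(G + a) = 2*a*(G + a))
27 + w(-2, R(-5))*(-23) = 27 + (2*(-2)*(-5 - 2))*(-23) = 27 + (2*(-2)*(-7))*(-23) = 27 + 28*(-23) = 27 - 644 = -617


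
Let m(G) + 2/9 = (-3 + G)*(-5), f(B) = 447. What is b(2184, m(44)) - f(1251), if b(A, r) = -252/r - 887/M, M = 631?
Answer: -521166460/1165457 ≈ -447.18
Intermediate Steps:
m(G) = 133/9 - 5*G (m(G) = -2/9 + (-3 + G)*(-5) = -2/9 + (15 - 5*G) = 133/9 - 5*G)
b(A, r) = -887/631 - 252/r (b(A, r) = -252/r - 887/631 = -887/631 - 252/r)
b(2184, m(44)) - f(1251) = (-887/631 - 252/(133/9 - 5*44)) - 1*447 = (-887/631 - 252/(133/9 - 220)) - 447 = (-887/631 - 252/(-1847/9)) - 447 = (-887/631 - 252*(-9/1847)) - 447 = (-887/631 + 2268/1847) - 447 = -207181/1165457 - 447 = -521166460/1165457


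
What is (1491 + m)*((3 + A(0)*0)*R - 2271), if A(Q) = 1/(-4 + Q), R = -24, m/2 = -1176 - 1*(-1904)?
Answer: -6904821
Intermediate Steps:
m = 1456 (m = 2*(-1176 - 1*(-1904)) = 2*(-1176 + 1904) = 2*728 = 1456)
(1491 + m)*((3 + A(0)*0)*R - 2271) = (1491 + 1456)*((3 + 0/(-4 + 0))*(-24) - 2271) = 2947*((3 + 0/(-4))*(-24) - 2271) = 2947*((3 - 1/4*0)*(-24) - 2271) = 2947*((3 + 0)*(-24) - 2271) = 2947*(3*(-24) - 2271) = 2947*(-72 - 2271) = 2947*(-2343) = -6904821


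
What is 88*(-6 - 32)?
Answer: -3344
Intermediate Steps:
88*(-6 - 32) = 88*(-38) = -3344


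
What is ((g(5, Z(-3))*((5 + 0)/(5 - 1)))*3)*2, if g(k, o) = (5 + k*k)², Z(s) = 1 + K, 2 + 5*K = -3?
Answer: 6750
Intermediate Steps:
K = -1 (K = -⅖ + (⅕)*(-3) = -⅖ - ⅗ = -1)
Z(s) = 0 (Z(s) = 1 - 1 = 0)
g(k, o) = (5 + k²)²
((g(5, Z(-3))*((5 + 0)/(5 - 1)))*3)*2 = (((5 + 5²)²*((5 + 0)/(5 - 1)))*3)*2 = (((5 + 25)²*(5/4))*3)*2 = ((30²*(5*(¼)))*3)*2 = ((900*(5/4))*3)*2 = (1125*3)*2 = 3375*2 = 6750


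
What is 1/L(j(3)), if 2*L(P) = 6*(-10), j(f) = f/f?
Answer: -1/30 ≈ -0.033333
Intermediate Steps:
j(f) = 1
L(P) = -30 (L(P) = (6*(-10))/2 = (1/2)*(-60) = -30)
1/L(j(3)) = 1/(-30) = -1/30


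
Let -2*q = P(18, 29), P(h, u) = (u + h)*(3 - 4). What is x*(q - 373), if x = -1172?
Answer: 409614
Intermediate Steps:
P(h, u) = -h - u (P(h, u) = (h + u)*(-1) = -h - u)
q = 47/2 (q = -(-1*18 - 1*29)/2 = -(-18 - 29)/2 = -½*(-47) = 47/2 ≈ 23.500)
x*(q - 373) = -1172*(47/2 - 373) = -1172*(-699/2) = 409614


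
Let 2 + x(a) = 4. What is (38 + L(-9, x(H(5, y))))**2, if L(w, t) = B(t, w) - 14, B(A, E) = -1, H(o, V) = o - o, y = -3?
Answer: 529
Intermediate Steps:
H(o, V) = 0
x(a) = 2 (x(a) = -2 + 4 = 2)
L(w, t) = -15 (L(w, t) = -1 - 14 = -15)
(38 + L(-9, x(H(5, y))))**2 = (38 - 15)**2 = 23**2 = 529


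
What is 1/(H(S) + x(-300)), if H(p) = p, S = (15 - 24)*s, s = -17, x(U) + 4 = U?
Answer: -1/151 ≈ -0.0066225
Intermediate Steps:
x(U) = -4 + U
S = 153 (S = (15 - 24)*(-17) = -9*(-17) = 153)
1/(H(S) + x(-300)) = 1/(153 + (-4 - 300)) = 1/(153 - 304) = 1/(-151) = -1/151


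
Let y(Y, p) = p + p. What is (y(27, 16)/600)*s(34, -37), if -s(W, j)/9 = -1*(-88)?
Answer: -1056/25 ≈ -42.240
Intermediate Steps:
s(W, j) = -792 (s(W, j) = -(-9)*(-88) = -9*88 = -792)
y(Y, p) = 2*p
(y(27, 16)/600)*s(34, -37) = ((2*16)/600)*(-792) = (32*(1/600))*(-792) = (4/75)*(-792) = -1056/25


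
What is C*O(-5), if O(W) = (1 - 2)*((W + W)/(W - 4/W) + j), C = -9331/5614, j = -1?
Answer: 38657/16842 ≈ 2.2953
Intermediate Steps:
C = -1333/802 (C = -9331*1/5614 = -1333/802 ≈ -1.6621)
O(W) = 1 - 2*W/(W - 4/W) (O(W) = (1 - 2)*((W + W)/(W - 4/W) - 1) = -((2*W)/(W - 4/W) - 1) = -(2*W/(W - 4/W) - 1) = -(-1 + 2*W/(W - 4/W)) = 1 - 2*W/(W - 4/W))
C*O(-5) = -1333*(-4 - 1*(-5)²)/(802*(-4 + (-5)²)) = -1333*(-4 - 1*25)/(802*(-4 + 25)) = -1333*(-4 - 25)/(802*21) = -1333*(-29)/16842 = -1333/802*(-29/21) = 38657/16842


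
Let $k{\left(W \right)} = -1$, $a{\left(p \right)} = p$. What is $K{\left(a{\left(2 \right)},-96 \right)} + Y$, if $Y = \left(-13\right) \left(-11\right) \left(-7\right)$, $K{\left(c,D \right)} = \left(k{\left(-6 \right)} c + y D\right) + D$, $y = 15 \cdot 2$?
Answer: $-3979$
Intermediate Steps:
$y = 30$
$K{\left(c,D \right)} = - c + 31 D$ ($K{\left(c,D \right)} = \left(- c + 30 D\right) + D = - c + 31 D$)
$Y = -1001$ ($Y = 143 \left(-7\right) = -1001$)
$K{\left(a{\left(2 \right)},-96 \right)} + Y = \left(\left(-1\right) 2 + 31 \left(-96\right)\right) - 1001 = \left(-2 - 2976\right) - 1001 = -2978 - 1001 = -3979$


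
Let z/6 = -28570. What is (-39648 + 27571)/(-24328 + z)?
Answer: 12077/195748 ≈ 0.061697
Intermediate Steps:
z = -171420 (z = 6*(-28570) = -171420)
(-39648 + 27571)/(-24328 + z) = (-39648 + 27571)/(-24328 - 171420) = -12077/(-195748) = -12077*(-1/195748) = 12077/195748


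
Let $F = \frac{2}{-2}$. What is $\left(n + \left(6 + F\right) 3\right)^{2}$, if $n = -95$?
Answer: $6400$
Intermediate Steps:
$F = -1$ ($F = 2 \left(- \frac{1}{2}\right) = -1$)
$\left(n + \left(6 + F\right) 3\right)^{2} = \left(-95 + \left(6 - 1\right) 3\right)^{2} = \left(-95 + 5 \cdot 3\right)^{2} = \left(-95 + 15\right)^{2} = \left(-80\right)^{2} = 6400$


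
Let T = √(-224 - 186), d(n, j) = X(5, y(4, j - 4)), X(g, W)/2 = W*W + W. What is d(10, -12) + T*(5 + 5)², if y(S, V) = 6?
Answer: 84 + 100*I*√410 ≈ 84.0 + 2024.8*I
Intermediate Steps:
X(g, W) = 2*W + 2*W² (X(g, W) = 2*(W*W + W) = 2*(W² + W) = 2*(W + W²) = 2*W + 2*W²)
d(n, j) = 84 (d(n, j) = 2*6*(1 + 6) = 2*6*7 = 84)
T = I*√410 (T = √(-410) = I*√410 ≈ 20.248*I)
d(10, -12) + T*(5 + 5)² = 84 + (I*√410)*(5 + 5)² = 84 + (I*√410)*10² = 84 + (I*√410)*100 = 84 + 100*I*√410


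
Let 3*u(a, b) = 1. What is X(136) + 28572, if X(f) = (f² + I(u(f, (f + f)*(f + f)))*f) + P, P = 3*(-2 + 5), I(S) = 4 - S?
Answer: 142727/3 ≈ 47576.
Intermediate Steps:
u(a, b) = ⅓ (u(a, b) = (⅓)*1 = ⅓)
P = 9 (P = 3*3 = 9)
X(f) = 9 + f² + 11*f/3 (X(f) = (f² + (4 - 1*⅓)*f) + 9 = (f² + (4 - ⅓)*f) + 9 = (f² + 11*f/3) + 9 = 9 + f² + 11*f/3)
X(136) + 28572 = (9 + 136² + (11/3)*136) + 28572 = (9 + 18496 + 1496/3) + 28572 = 57011/3 + 28572 = 142727/3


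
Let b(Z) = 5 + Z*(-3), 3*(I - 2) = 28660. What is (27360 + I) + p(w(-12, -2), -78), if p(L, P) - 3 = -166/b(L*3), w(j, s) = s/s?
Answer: 221759/6 ≈ 36960.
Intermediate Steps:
I = 28666/3 (I = 2 + (⅓)*28660 = 2 + 28660/3 = 28666/3 ≈ 9555.3)
b(Z) = 5 - 3*Z
w(j, s) = 1
p(L, P) = 3 - 166/(5 - 9*L) (p(L, P) = 3 - 166/(5 - 3*L*3) = 3 - 166/(5 - 9*L))
(27360 + I) + p(w(-12, -2), -78) = (27360 + 28666/3) + (151 + 27*1)/(-5 + 9*1) = 110746/3 + (151 + 27)/(-5 + 9) = 110746/3 + 178/4 = 110746/3 + (¼)*178 = 110746/3 + 89/2 = 221759/6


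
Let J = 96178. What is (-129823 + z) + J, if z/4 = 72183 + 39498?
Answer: 413079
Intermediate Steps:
z = 446724 (z = 4*(72183 + 39498) = 4*111681 = 446724)
(-129823 + z) + J = (-129823 + 446724) + 96178 = 316901 + 96178 = 413079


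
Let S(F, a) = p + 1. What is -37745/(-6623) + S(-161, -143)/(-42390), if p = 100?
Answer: 1599341627/280748970 ≈ 5.6967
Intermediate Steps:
S(F, a) = 101 (S(F, a) = 100 + 1 = 101)
-37745/(-6623) + S(-161, -143)/(-42390) = -37745/(-6623) + 101/(-42390) = -37745*(-1/6623) + 101*(-1/42390) = 37745/6623 - 101/42390 = 1599341627/280748970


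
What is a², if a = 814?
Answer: 662596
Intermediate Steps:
a² = 814² = 662596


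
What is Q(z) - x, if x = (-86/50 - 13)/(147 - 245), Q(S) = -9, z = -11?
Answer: -11209/1225 ≈ -9.1502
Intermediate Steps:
x = 184/1225 (x = (-86*1/50 - 13)/(-98) = (-43/25 - 13)*(-1/98) = -368/25*(-1/98) = 184/1225 ≈ 0.15020)
Q(z) - x = -9 - 1*184/1225 = -9 - 184/1225 = -11209/1225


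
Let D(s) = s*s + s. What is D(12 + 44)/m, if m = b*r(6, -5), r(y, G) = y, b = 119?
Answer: 76/17 ≈ 4.4706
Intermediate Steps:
m = 714 (m = 119*6 = 714)
D(s) = s + s² (D(s) = s² + s = s + s²)
D(12 + 44)/m = ((12 + 44)*(1 + (12 + 44)))/714 = (56*(1 + 56))*(1/714) = (56*57)*(1/714) = 3192*(1/714) = 76/17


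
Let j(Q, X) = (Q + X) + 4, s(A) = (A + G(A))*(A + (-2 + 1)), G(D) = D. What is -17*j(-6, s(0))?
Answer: 34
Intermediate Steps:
s(A) = 2*A*(-1 + A) (s(A) = (A + A)*(A + (-2 + 1)) = (2*A)*(A - 1) = (2*A)*(-1 + A) = 2*A*(-1 + A))
j(Q, X) = 4 + Q + X
-17*j(-6, s(0)) = -17*(4 - 6 + 2*0*(-1 + 0)) = -17*(4 - 6 + 2*0*(-1)) = -17*(4 - 6 + 0) = -17*(-2) = 34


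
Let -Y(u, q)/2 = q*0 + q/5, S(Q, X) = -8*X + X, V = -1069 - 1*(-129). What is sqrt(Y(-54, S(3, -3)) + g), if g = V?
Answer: I*sqrt(23710)/5 ≈ 30.796*I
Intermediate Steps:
V = -940 (V = -1069 + 129 = -940)
g = -940
S(Q, X) = -7*X
Y(u, q) = -2*q/5 (Y(u, q) = -2*(q*0 + q/5) = -2*(0 + q*(1/5)) = -2*(0 + q/5) = -2*q/5)
sqrt(Y(-54, S(3, -3)) + g) = sqrt(-(-14)*(-3)/5 - 940) = sqrt(-2/5*21 - 940) = sqrt(-42/5 - 940) = sqrt(-4742/5) = I*sqrt(23710)/5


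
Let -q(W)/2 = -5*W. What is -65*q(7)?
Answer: -4550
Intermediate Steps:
q(W) = 10*W (q(W) = -(-10)*W = 10*W)
-65*q(7) = -650*7 = -65*70 = -4550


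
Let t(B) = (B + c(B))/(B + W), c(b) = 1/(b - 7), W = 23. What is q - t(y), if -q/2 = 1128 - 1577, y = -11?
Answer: 194167/216 ≈ 898.92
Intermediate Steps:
c(b) = 1/(-7 + b)
q = 898 (q = -2*(1128 - 1577) = -2*(-449) = 898)
t(B) = (B + 1/(-7 + B))/(23 + B) (t(B) = (B + 1/(-7 + B))/(B + 23) = (B + 1/(-7 + B))/(23 + B))
q - t(y) = 898 - (1 - 11*(-7 - 11))/((-7 - 11)*(23 - 11)) = 898 - (1 - 11*(-18))/((-18)*12) = 898 - (-1)*(1 + 198)/(18*12) = 898 - (-1)*199/(18*12) = 898 - 1*(-199/216) = 898 + 199/216 = 194167/216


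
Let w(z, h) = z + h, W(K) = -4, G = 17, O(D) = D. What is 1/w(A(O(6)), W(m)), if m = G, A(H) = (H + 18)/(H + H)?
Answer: -½ ≈ -0.50000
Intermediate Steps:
A(H) = (18 + H)/(2*H) (A(H) = (18 + H)/((2*H)) = (18 + H)*(1/(2*H)) = (18 + H)/(2*H))
m = 17
w(z, h) = h + z
1/w(A(O(6)), W(m)) = 1/(-4 + (½)*(18 + 6)/6) = 1/(-4 + (½)*(⅙)*24) = 1/(-4 + 2) = 1/(-2) = -½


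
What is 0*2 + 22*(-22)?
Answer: -484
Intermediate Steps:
0*2 + 22*(-22) = 0 - 484 = -484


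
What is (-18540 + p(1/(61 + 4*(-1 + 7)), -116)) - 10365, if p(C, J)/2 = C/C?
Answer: -28903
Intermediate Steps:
p(C, J) = 2 (p(C, J) = 2*(C/C) = 2*1 = 2)
(-18540 + p(1/(61 + 4*(-1 + 7)), -116)) - 10365 = (-18540 + 2) - 10365 = -18538 - 10365 = -28903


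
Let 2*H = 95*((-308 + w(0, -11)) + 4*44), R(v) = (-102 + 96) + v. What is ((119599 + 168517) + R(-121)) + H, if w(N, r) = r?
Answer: 562393/2 ≈ 2.8120e+5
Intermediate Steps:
R(v) = -6 + v
H = -13585/2 (H = (95*((-308 - 11) + 4*44))/2 = (95*(-319 + 176))/2 = (95*(-143))/2 = (½)*(-13585) = -13585/2 ≈ -6792.5)
((119599 + 168517) + R(-121)) + H = ((119599 + 168517) + (-6 - 121)) - 13585/2 = (288116 - 127) - 13585/2 = 287989 - 13585/2 = 562393/2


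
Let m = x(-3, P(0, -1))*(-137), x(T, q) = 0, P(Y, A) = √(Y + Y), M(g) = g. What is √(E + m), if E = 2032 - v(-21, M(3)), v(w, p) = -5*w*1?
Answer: √1927 ≈ 43.898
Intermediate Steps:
v(w, p) = -5*w
P(Y, A) = √2*√Y (P(Y, A) = √(2*Y) = √2*√Y)
m = 0 (m = 0*(-137) = 0)
E = 1927 (E = 2032 - (-5)*(-21) = 2032 - 1*105 = 2032 - 105 = 1927)
√(E + m) = √(1927 + 0) = √1927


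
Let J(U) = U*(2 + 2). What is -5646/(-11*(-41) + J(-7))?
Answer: -1882/141 ≈ -13.348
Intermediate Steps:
J(U) = 4*U (J(U) = U*4 = 4*U)
-5646/(-11*(-41) + J(-7)) = -5646/(-11*(-41) + 4*(-7)) = -5646/(451 - 28) = -5646/423 = -5646*1/423 = -1882/141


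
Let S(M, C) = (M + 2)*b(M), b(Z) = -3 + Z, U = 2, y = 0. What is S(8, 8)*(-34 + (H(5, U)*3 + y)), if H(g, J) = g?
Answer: -950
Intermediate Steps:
S(M, C) = (-3 + M)*(2 + M) (S(M, C) = (M + 2)*(-3 + M) = (2 + M)*(-3 + M) = (-3 + M)*(2 + M))
S(8, 8)*(-34 + (H(5, U)*3 + y)) = ((-3 + 8)*(2 + 8))*(-34 + (5*3 + 0)) = (5*10)*(-34 + (15 + 0)) = 50*(-34 + 15) = 50*(-19) = -950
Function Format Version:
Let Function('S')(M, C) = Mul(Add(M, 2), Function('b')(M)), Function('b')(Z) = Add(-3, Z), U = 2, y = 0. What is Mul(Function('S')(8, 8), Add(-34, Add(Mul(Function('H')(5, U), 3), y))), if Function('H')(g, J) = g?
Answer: -950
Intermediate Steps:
Function('S')(M, C) = Mul(Add(-3, M), Add(2, M)) (Function('S')(M, C) = Mul(Add(M, 2), Add(-3, M)) = Mul(Add(2, M), Add(-3, M)) = Mul(Add(-3, M), Add(2, M)))
Mul(Function('S')(8, 8), Add(-34, Add(Mul(Function('H')(5, U), 3), y))) = Mul(Mul(Add(-3, 8), Add(2, 8)), Add(-34, Add(Mul(5, 3), 0))) = Mul(Mul(5, 10), Add(-34, Add(15, 0))) = Mul(50, Add(-34, 15)) = Mul(50, -19) = -950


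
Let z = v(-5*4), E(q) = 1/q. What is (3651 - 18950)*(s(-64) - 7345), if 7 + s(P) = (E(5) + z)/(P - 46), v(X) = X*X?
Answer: 61893649699/550 ≈ 1.1253e+8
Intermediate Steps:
v(X) = X**2
z = 400 (z = (-5*4)**2 = (-20)**2 = 400)
s(P) = -7 + 2001/(5*(-46 + P)) (s(P) = -7 + (1/5 + 400)/(P - 46) = -7 + (1/5 + 400)/(-46 + P) = -7 + 2001/(5*(-46 + P)))
(3651 - 18950)*(s(-64) - 7345) = (3651 - 18950)*((3611 - 35*(-64))/(5*(-46 - 64)) - 7345) = -15299*((1/5)*(3611 + 2240)/(-110) - 7345) = -15299*((1/5)*(-1/110)*5851 - 7345) = -15299*(-5851/550 - 7345) = -15299*(-4045601/550) = 61893649699/550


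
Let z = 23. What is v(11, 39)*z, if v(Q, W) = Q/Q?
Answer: 23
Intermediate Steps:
v(Q, W) = 1
v(11, 39)*z = 1*23 = 23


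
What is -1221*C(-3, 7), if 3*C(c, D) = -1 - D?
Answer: 3256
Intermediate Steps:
C(c, D) = -⅓ - D/3 (C(c, D) = (-1 - D)/3 = -⅓ - D/3)
-1221*C(-3, 7) = -1221*(-⅓ - ⅓*7) = -1221*(-⅓ - 7/3) = -1221*(-8/3) = 3256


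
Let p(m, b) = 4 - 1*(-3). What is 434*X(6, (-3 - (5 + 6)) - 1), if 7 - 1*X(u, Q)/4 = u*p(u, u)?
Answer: -60760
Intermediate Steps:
p(m, b) = 7 (p(m, b) = 4 + 3 = 7)
X(u, Q) = 28 - 28*u (X(u, Q) = 28 - 4*u*7 = 28 - 28*u)
434*X(6, (-3 - (5 + 6)) - 1) = 434*(28 - 28*6) = 434*(28 - 168) = 434*(-140) = -60760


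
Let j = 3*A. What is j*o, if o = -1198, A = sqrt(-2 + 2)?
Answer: 0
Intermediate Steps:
A = 0 (A = sqrt(0) = 0)
j = 0 (j = 3*0 = 0)
j*o = 0*(-1198) = 0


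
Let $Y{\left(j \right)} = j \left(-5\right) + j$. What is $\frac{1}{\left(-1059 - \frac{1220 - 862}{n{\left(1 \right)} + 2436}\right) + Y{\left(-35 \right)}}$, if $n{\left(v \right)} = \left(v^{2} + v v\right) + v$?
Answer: $- \frac{2439}{2241799} \approx -0.001088$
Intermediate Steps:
$n{\left(v \right)} = v + 2 v^{2}$ ($n{\left(v \right)} = \left(v^{2} + v^{2}\right) + v = 2 v^{2} + v = v + 2 v^{2}$)
$Y{\left(j \right)} = - 4 j$ ($Y{\left(j \right)} = - 5 j + j = - 4 j$)
$\frac{1}{\left(-1059 - \frac{1220 - 862}{n{\left(1 \right)} + 2436}\right) + Y{\left(-35 \right)}} = \frac{1}{\left(-1059 - \frac{1220 - 862}{1 \left(1 + 2 \cdot 1\right) + 2436}\right) - -140} = \frac{1}{\left(-1059 - \frac{358}{1 \left(1 + 2\right) + 2436}\right) + 140} = \frac{1}{\left(-1059 - \frac{358}{1 \cdot 3 + 2436}\right) + 140} = \frac{1}{\left(-1059 - \frac{358}{3 + 2436}\right) + 140} = \frac{1}{\left(-1059 - \frac{358}{2439}\right) + 140} = \frac{1}{- \frac{2583259}{2439} + 140} = \frac{1}{- \frac{2241799}{2439}} = - \frac{2439}{2241799}$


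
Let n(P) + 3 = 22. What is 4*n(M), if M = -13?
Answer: 76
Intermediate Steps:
n(P) = 19 (n(P) = -3 + 22 = 19)
4*n(M) = 4*19 = 76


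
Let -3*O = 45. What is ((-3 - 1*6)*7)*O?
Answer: 945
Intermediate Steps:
O = -15 (O = -⅓*45 = -15)
((-3 - 1*6)*7)*O = ((-3 - 1*6)*7)*(-15) = ((-3 - 6)*7)*(-15) = -9*7*(-15) = -63*(-15) = 945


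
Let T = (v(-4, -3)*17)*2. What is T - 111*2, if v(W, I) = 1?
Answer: -188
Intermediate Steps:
T = 34 (T = (1*17)*2 = 17*2 = 34)
T - 111*2 = 34 - 111*2 = 34 - 222 = -188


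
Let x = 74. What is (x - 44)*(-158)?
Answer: -4740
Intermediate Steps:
(x - 44)*(-158) = (74 - 44)*(-158) = 30*(-158) = -4740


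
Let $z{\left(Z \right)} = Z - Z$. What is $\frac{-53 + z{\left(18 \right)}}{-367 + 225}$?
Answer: $\frac{53}{142} \approx 0.37324$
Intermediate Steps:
$z{\left(Z \right)} = 0$
$\frac{-53 + z{\left(18 \right)}}{-367 + 225} = \frac{-53 + 0}{-367 + 225} = - \frac{53}{-142} = \left(-53\right) \left(- \frac{1}{142}\right) = \frac{53}{142}$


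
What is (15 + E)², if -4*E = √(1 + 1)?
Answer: (60 - √2)²/16 ≈ 214.52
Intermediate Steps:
E = -√2/4 (E = -√(1 + 1)/4 = -√2/4 ≈ -0.35355)
(15 + E)² = (15 - √2/4)²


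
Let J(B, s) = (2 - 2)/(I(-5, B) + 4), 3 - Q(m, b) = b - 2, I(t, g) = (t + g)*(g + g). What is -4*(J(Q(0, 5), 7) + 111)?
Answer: -444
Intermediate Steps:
I(t, g) = 2*g*(g + t) (I(t, g) = (g + t)*(2*g) = 2*g*(g + t))
Q(m, b) = 5 - b (Q(m, b) = 3 - (b - 2) = 3 - (-2 + b) = 3 + (2 - b) = 5 - b)
J(B, s) = 0 (J(B, s) = (2 - 2)/(2*B*(B - 5) + 4) = 0/(2*B*(-5 + B) + 4) = 0/(4 + 2*B*(-5 + B)) = 0)
-4*(J(Q(0, 5), 7) + 111) = -4*(0 + 111) = -4*111 = -444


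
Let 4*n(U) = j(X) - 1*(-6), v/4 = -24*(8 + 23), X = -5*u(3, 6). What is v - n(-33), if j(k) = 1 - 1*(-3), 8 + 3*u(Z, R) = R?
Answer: -5957/2 ≈ -2978.5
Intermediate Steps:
u(Z, R) = -8/3 + R/3
X = 10/3 (X = -5*(-8/3 + (⅓)*6) = -5*(-8/3 + 2) = -5*(-⅔) = 10/3 ≈ 3.3333)
j(k) = 4 (j(k) = 1 + 3 = 4)
v = -2976 (v = 4*(-24*(8 + 23)) = 4*(-24*31) = 4*(-744) = -2976)
n(U) = 5/2 (n(U) = (4 - 1*(-6))/4 = (4 + 6)/4 = (¼)*10 = 5/2)
v - n(-33) = -2976 - 1*5/2 = -2976 - 5/2 = -5957/2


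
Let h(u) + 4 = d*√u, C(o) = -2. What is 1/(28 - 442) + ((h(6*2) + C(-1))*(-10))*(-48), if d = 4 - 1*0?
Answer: -1192321/414 + 3840*√3 ≈ 3771.1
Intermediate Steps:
d = 4 (d = 4 + 0 = 4)
h(u) = -4 + 4*√u
1/(28 - 442) + ((h(6*2) + C(-1))*(-10))*(-48) = 1/(28 - 442) + (((-4 + 4*√(6*2)) - 2)*(-10))*(-48) = 1/(-414) + (((-4 + 4*√12) - 2)*(-10))*(-48) = -1/414 + (((-4 + 4*(2*√3)) - 2)*(-10))*(-48) = -1/414 + (((-4 + 8*√3) - 2)*(-10))*(-48) = -1/414 + ((-6 + 8*√3)*(-10))*(-48) = -1/414 + (60 - 80*√3)*(-48) = -1/414 + (-2880 + 3840*√3) = -1192321/414 + 3840*√3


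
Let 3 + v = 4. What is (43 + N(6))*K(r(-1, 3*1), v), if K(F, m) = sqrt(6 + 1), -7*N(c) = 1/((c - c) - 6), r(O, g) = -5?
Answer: 1807*sqrt(7)/42 ≈ 113.83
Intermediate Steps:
v = 1 (v = -3 + 4 = 1)
N(c) = 1/42 (N(c) = -1/(7*((c - c) - 6)) = -1/(7*(0 - 6)) = -1/7/(-6) = -1/7*(-1/6) = 1/42)
K(F, m) = sqrt(7)
(43 + N(6))*K(r(-1, 3*1), v) = (43 + 1/42)*sqrt(7) = 1807*sqrt(7)/42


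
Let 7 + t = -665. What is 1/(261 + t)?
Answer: -1/411 ≈ -0.0024331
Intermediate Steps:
t = -672 (t = -7 - 665 = -672)
1/(261 + t) = 1/(261 - 672) = 1/(-411) = -1/411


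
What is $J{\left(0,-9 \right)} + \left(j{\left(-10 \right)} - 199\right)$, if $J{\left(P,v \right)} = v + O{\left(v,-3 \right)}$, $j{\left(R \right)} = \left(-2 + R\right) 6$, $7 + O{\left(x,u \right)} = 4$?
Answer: $-283$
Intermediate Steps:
$O{\left(x,u \right)} = -3$ ($O{\left(x,u \right)} = -7 + 4 = -3$)
$j{\left(R \right)} = -12 + 6 R$
$J{\left(P,v \right)} = -3 + v$ ($J{\left(P,v \right)} = v - 3 = -3 + v$)
$J{\left(0,-9 \right)} + \left(j{\left(-10 \right)} - 199\right) = \left(-3 - 9\right) + \left(\left(-12 + 6 \left(-10\right)\right) - 199\right) = -12 - 271 = -283$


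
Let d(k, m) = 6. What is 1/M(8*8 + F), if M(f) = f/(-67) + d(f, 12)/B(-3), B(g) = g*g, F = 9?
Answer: -201/85 ≈ -2.3647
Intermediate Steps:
B(g) = g²
M(f) = ⅔ - f/67 (M(f) = f/(-67) + 6/((-3)²) = f*(-1/67) + 6/9 = -f/67 + 6*(⅑) = -f/67 + ⅔ = ⅔ - f/67)
1/M(8*8 + F) = 1/(⅔ - (8*8 + 9)/67) = 1/(⅔ - (64 + 9)/67) = 1/(⅔ - 1/67*73) = 1/(⅔ - 73/67) = 1/(-85/201) = -201/85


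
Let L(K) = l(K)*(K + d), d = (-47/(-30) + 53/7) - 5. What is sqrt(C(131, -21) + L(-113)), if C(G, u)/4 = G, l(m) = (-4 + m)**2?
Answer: I*sqrt(7299464410)/70 ≈ 1220.5*I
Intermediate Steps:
C(G, u) = 4*G
d = 869/210 (d = (-47*(-1/30) + 53*(1/7)) - 5 = (47/30 + 53/7) - 5 = 1919/210 - 5 = 869/210 ≈ 4.1381)
L(K) = (-4 + K)**2*(869/210 + K) (L(K) = (-4 + K)**2*(K + 869/210) = (-4 + K)**2*(869/210 + K))
sqrt(C(131, -21) + L(-113)) = sqrt(4*131 + (-4 - 113)**2*(869/210 - 113)) = sqrt(524 + (-117)**2*(-22861/210)) = sqrt(524 + 13689*(-22861/210)) = sqrt(524 - 104314743/70) = sqrt(-104278063/70) = I*sqrt(7299464410)/70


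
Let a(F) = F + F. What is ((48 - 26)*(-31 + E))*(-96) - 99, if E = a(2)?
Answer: 56925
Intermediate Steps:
a(F) = 2*F
E = 4 (E = 2*2 = 4)
((48 - 26)*(-31 + E))*(-96) - 99 = ((48 - 26)*(-31 + 4))*(-96) - 99 = (22*(-27))*(-96) - 99 = -594*(-96) - 99 = 57024 - 99 = 56925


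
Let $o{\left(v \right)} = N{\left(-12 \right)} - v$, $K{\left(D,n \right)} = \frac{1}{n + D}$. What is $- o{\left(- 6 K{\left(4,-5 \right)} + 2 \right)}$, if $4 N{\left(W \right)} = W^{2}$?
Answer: $-28$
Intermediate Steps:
$K{\left(D,n \right)} = \frac{1}{D + n}$
$N{\left(W \right)} = \frac{W^{2}}{4}$
$o{\left(v \right)} = 36 - v$ ($o{\left(v \right)} = \frac{\left(-12\right)^{2}}{4} - v = \frac{1}{4} \cdot 144 - v = 36 - v$)
$- o{\left(- 6 K{\left(4,-5 \right)} + 2 \right)} = - (36 - \left(- \frac{6}{4 - 5} + 2\right)) = - (36 - \left(- \frac{6}{-1} + 2\right)) = - (36 - \left(\left(-6\right) \left(-1\right) + 2\right)) = - (36 - \left(6 + 2\right)) = - (36 - 8) = \left(-1\right) 28 = -28$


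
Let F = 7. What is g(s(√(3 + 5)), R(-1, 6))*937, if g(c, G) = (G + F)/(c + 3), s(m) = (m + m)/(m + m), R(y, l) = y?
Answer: 2811/2 ≈ 1405.5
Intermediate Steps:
s(m) = 1 (s(m) = (2*m)/((2*m)) = (2*m)*(1/(2*m)) = 1)
g(c, G) = (7 + G)/(3 + c) (g(c, G) = (G + 7)/(c + 3) = (7 + G)/(3 + c))
g(s(√(3 + 5)), R(-1, 6))*937 = ((7 - 1)/(3 + 1))*937 = (6/4)*937 = ((¼)*6)*937 = (3/2)*937 = 2811/2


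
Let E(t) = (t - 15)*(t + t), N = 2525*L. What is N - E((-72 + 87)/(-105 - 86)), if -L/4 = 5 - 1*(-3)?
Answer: -2947751200/36481 ≈ -80802.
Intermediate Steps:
L = -32 (L = -4*(5 - 1*(-3)) = -4*(5 + 3) = -4*8 = -32)
N = -80800 (N = 2525*(-32) = -80800)
E(t) = 2*t*(-15 + t) (E(t) = (-15 + t)*(2*t) = 2*t*(-15 + t))
N - E((-72 + 87)/(-105 - 86)) = -80800 - 2*(-72 + 87)/(-105 - 86)*(-15 + (-72 + 87)/(-105 - 86)) = -80800 - 2*15/(-191)*(-15 + 15/(-191)) = -80800 - 2*15*(-1/191)*(-15 + 15*(-1/191)) = -80800 - 2*(-15)*(-15 - 15/191)/191 = -80800 - 2*(-15)*(-2880)/(191*191) = -80800 - 1*86400/36481 = -80800 - 86400/36481 = -2947751200/36481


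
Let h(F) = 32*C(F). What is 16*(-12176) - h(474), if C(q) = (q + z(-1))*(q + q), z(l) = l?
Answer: -14543744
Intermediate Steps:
C(q) = 2*q*(-1 + q) (C(q) = (q - 1)*(q + q) = (-1 + q)*(2*q) = 2*q*(-1 + q))
h(F) = 64*F*(-1 + F) (h(F) = 32*(2*F*(-1 + F)) = 64*F*(-1 + F))
16*(-12176) - h(474) = 16*(-12176) - 64*474*(-1 + 474) = -194816 - 64*474*473 = -194816 - 1*14348928 = -194816 - 14348928 = -14543744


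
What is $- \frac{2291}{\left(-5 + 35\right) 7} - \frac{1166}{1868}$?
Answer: $- \frac{565556}{49035} \approx -11.534$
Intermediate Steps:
$- \frac{2291}{\left(-5 + 35\right) 7} - \frac{1166}{1868} = - \frac{2291}{30 \cdot 7} - \frac{583}{934} = - \frac{2291}{210} - \frac{583}{934} = - \frac{565556}{49035}$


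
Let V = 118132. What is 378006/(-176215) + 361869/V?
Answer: 19112141043/20816630380 ≈ 0.91812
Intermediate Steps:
378006/(-176215) + 361869/V = 378006/(-176215) + 361869/118132 = 378006*(-1/176215) + 361869*(1/118132) = -378006/176215 + 361869/118132 = 19112141043/20816630380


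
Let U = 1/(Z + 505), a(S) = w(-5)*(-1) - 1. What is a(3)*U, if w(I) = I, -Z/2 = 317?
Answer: -4/129 ≈ -0.031008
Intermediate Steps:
Z = -634 (Z = -2*317 = -634)
a(S) = 4 (a(S) = -5*(-1) - 1 = 5 - 1 = 4)
U = -1/129 (U = 1/(-634 + 505) = 1/(-129) = -1/129 ≈ -0.0077519)
a(3)*U = 4*(-1/129) = -4/129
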